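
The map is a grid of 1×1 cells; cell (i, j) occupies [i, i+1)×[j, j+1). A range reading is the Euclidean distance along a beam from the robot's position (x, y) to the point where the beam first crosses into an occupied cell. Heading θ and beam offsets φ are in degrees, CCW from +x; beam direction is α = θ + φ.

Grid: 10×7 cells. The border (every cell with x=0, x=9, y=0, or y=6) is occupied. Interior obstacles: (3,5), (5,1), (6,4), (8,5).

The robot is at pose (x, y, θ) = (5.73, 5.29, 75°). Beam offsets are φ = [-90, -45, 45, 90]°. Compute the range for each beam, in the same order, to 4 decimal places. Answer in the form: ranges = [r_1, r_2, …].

ranges = [1.1205, 1.4200, 0.8198, 1.7910]

beam 1: φ=-90°, α=345°
  direction (0.9659, -0.2588); cell (5,5); t to first gridline: x 0.2795, y 1.1205 (then +1.0353 / +3.8637)
    (6,5) via x @ 0.2795
    (6,4) via y @ 1.1205  # hit
  → r_1 = 1.1205
beam 2: φ=-45°, α=30°
  direction (0.8660, 0.5000); cell (5,5); t to first gridline: x 0.3118, y 1.4200 (then +1.1547 / +2.0000)
    (6,5) via x @ 0.3118
    (6,6) via y @ 1.4200  # hit
  → r_2 = 1.4200
beam 3: φ=45°, α=120°
  direction (-0.5000, 0.8660); cell (5,5); t to first gridline: x 1.4600, y 0.8198 (then +2.0000 / +1.1547)
    (5,6) via y @ 0.8198  # hit
  → r_3 = 0.8198
beam 4: φ=90°, α=165°
  direction (-0.9659, 0.2588); cell (5,5); t to first gridline: x 0.7558, y 2.7432 (then +1.0353 / +3.8637)
    (4,5) via x @ 0.7558
    (3,5) via x @ 1.7910  # hit
  → r_4 = 1.7910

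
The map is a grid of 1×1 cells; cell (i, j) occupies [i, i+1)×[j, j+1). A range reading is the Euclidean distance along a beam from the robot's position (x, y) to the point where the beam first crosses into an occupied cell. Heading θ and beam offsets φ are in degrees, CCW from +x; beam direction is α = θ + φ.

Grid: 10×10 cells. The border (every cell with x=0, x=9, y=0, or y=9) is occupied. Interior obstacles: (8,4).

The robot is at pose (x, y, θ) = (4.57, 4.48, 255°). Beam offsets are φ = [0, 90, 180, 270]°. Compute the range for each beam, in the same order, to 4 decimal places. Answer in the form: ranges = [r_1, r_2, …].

ranges = [3.6028, 4.5863, 4.6794, 3.6959]

beam 1: φ=0°, α=255°
  dir = (cos 255°, sin 255°) = (-0.2588, -0.9659); from cell (4,4)
  next x-line at t=2.2023, next y-line at t=0.4969; Δt_x=3.8637, Δt_y=1.0353
    y: enter (4,3) at t=0.4969
    y: enter (4,2) at t=1.5322
    x: enter (3,2) at t=2.2023
    y: enter (3,1) at t=2.5675
    y: enter (3,0) at t=3.6028 ← occupied
  → r_1 = 3.6028
beam 2: φ=90°, α=345°
  dir = (cos 345°, sin 345°) = (0.9659, -0.2588); from cell (4,4)
  next x-line at t=0.4452, next y-line at t=1.8546; Δt_x=1.0353, Δt_y=3.8637
    x: enter (5,4) at t=0.4452
    x: enter (6,4) at t=1.4804
    y: enter (6,3) at t=1.8546
    x: enter (7,3) at t=2.5157
    x: enter (8,3) at t=3.5510
    x: enter (9,3) at t=4.5863 ← occupied
  → r_2 = 4.5863
beam 3: φ=180°, α=75°
  dir = (cos 75°, sin 75°) = (0.2588, 0.9659); from cell (4,4)
  next x-line at t=1.6614, next y-line at t=0.5383; Δt_x=3.8637, Δt_y=1.0353
    y: enter (4,5) at t=0.5383
    y: enter (4,6) at t=1.5736
    x: enter (5,6) at t=1.6614
    y: enter (5,7) at t=2.6089
    y: enter (5,8) at t=3.6442
    y: enter (5,9) at t=4.6794 ← occupied
  → r_3 = 4.6794
beam 4: φ=270°, α=165°
  dir = (cos 165°, sin 165°) = (-0.9659, 0.2588); from cell (4,4)
  next x-line at t=0.5901, next y-line at t=2.0091; Δt_x=1.0353, Δt_y=3.8637
    x: enter (3,4) at t=0.5901
    x: enter (2,4) at t=1.6254
    y: enter (2,5) at t=2.0091
    x: enter (1,5) at t=2.6607
    x: enter (0,5) at t=3.6959 ← occupied
  → r_4 = 3.6959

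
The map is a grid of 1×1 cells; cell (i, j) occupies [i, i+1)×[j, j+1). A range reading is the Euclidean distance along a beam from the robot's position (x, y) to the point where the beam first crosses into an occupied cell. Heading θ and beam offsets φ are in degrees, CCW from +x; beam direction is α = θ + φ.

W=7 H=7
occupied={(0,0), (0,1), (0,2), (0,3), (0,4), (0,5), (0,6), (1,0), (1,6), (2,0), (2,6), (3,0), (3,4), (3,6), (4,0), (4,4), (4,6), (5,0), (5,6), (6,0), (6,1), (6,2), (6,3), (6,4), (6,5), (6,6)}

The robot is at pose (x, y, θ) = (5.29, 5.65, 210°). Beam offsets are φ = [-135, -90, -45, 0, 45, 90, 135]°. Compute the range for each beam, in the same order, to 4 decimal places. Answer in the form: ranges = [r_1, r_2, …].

beam 1: φ=-135°, α=75°
  cosα=0.2588 sinα=0.9659 | (5,5) | tMaxX 2.7432 tMaxY 0.3623 | tΔX 3.8637 tΔY 1.0353
    t=0.3623 [y] (5,6) — stop
  → r_1 = 0.3623
beam 2: φ=-90°, α=120°
  cosα=-0.5000 sinα=0.8660 | (5,5) | tMaxX 0.5800 tMaxY 0.4041 | tΔX 2.0000 tΔY 1.1547
    t=0.4041 [y] (5,6) — stop
  → r_2 = 0.4041
beam 3: φ=-45°, α=165°
  cosα=-0.9659 sinα=0.2588 | (5,5) | tMaxX 0.3002 tMaxY 1.3523 | tΔX 1.0353 tΔY 3.8637
    t=0.3002 [x] (4,5)
    t=1.3355 [x] (3,5)
    t=1.3523 [y] (3,6) — stop
  → r_3 = 1.3523
beam 4: φ=0°, α=210°
  cosα=-0.8660 sinα=-0.5000 | (5,5) | tMaxX 0.3349 tMaxY 1.3000 | tΔX 1.1547 tΔY 2.0000
    t=0.3349 [x] (4,5)
    t=1.3000 [y] (4,4) — stop
  → r_4 = 1.3000
beam 5: φ=45°, α=255°
  cosα=-0.2588 sinα=-0.9659 | (5,5) | tMaxX 1.1205 tMaxY 0.6729 | tΔX 3.8637 tΔY 1.0353
    t=0.6729 [y] (5,4)
    t=1.1205 [x] (4,4) — stop
  → r_5 = 1.1205
beam 6: φ=90°, α=300°
  cosα=0.5000 sinα=-0.8660 | (5,5) | tMaxX 1.4200 tMaxY 0.7506 | tΔX 2.0000 tΔY 1.1547
    t=0.7506 [y] (5,4)
    t=1.4200 [x] (6,4) — stop
  → r_6 = 1.4200
beam 7: φ=135°, α=345°
  cosα=0.9659 sinα=-0.2588 | (5,5) | tMaxX 0.7350 tMaxY 2.5114 | tΔX 1.0353 tΔY 3.8637
    t=0.7350 [x] (6,5) — stop
  → r_7 = 0.7350

ranges = [0.3623, 0.4041, 1.3523, 1.3000, 1.1205, 1.4200, 0.7350]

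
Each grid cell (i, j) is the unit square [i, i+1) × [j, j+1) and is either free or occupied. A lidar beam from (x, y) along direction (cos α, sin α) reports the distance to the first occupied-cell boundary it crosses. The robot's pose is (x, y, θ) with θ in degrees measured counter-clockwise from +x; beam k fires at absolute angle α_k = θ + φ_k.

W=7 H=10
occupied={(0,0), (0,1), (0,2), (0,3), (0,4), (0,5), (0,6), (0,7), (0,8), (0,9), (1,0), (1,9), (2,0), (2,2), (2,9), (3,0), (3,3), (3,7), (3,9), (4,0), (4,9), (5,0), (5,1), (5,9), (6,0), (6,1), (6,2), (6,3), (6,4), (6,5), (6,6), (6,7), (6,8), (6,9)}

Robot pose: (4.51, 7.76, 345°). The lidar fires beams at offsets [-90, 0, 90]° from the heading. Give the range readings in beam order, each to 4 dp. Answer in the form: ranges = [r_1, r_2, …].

beam 1: φ=-90°, α=255°
  dir = (cos 255°, sin 255°) = (-0.2588, -0.9659); from cell (4,7)
  next x-line at t=1.9705, next y-line at t=0.7868; Δt_x=3.8637, Δt_y=1.0353
    y: enter (4,6) at t=0.7868
    y: enter (4,5) at t=1.8221
    x: enter (3,5) at t=1.9705
    y: enter (3,4) at t=2.8574
    y: enter (3,3) at t=3.8926 ← occupied
  → r_1 = 3.8926
beam 2: φ=0°, α=345°
  dir = (cos 345°, sin 345°) = (0.9659, -0.2588); from cell (4,7)
  next x-line at t=0.5073, next y-line at t=2.9364; Δt_x=1.0353, Δt_y=3.8637
    x: enter (5,7) at t=0.5073
    x: enter (6,7) at t=1.5426 ← occupied
  → r_2 = 1.5426
beam 3: φ=90°, α=75°
  dir = (cos 75°, sin 75°) = (0.2588, 0.9659); from cell (4,7)
  next x-line at t=1.8932, next y-line at t=0.2485; Δt_x=3.8637, Δt_y=1.0353
    y: enter (4,8) at t=0.2485
    y: enter (4,9) at t=1.2837 ← occupied
  → r_3 = 1.2837

ranges = [3.8926, 1.5426, 1.2837]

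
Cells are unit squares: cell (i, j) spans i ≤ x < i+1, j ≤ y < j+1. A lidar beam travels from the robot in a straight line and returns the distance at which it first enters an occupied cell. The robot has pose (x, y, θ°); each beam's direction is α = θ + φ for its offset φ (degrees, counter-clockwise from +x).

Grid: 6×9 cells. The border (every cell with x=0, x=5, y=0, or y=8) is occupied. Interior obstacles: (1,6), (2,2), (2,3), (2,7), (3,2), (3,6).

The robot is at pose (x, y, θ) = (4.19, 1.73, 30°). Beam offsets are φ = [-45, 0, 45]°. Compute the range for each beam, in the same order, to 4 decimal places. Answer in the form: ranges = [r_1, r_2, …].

ranges = [0.8386, 0.9353, 3.1296]

beam 1: φ=-45°, α=345°
  cosα=0.9659 sinα=-0.2588 | (4,1) | tMaxX 0.8386 tMaxY 2.8205 | tΔX 1.0353 tΔY 3.8637
    t=0.8386 [x] (5,1) — stop
  → r_1 = 0.8386
beam 2: φ=0°, α=30°
  cosα=0.8660 sinα=0.5000 | (4,1) | tMaxX 0.9353 tMaxY 0.5400 | tΔX 1.1547 tΔY 2.0000
    t=0.5400 [y] (4,2)
    t=0.9353 [x] (5,2) — stop
  → r_2 = 0.9353
beam 3: φ=45°, α=75°
  cosα=0.2588 sinα=0.9659 | (4,1) | tMaxX 3.1296 tMaxY 0.2795 | tΔX 3.8637 tΔY 1.0353
    t=0.2795 [y] (4,2)
    t=1.3148 [y] (4,3)
    t=2.3501 [y] (4,4)
    t=3.1296 [x] (5,4) — stop
  → r_3 = 3.1296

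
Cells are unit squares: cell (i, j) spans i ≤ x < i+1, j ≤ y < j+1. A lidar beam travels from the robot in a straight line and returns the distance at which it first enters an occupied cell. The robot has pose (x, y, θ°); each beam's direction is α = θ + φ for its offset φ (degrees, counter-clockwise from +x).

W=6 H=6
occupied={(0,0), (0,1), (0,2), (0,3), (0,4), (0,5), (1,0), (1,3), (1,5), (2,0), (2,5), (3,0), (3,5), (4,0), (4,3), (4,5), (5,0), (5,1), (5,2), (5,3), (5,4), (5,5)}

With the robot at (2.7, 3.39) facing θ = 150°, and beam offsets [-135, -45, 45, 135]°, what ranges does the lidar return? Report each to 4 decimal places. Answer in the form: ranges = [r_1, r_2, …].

ranges = [1.3459, 1.6668, 0.7247, 2.4743]

beam 1: φ=-135°, α=15°
  d=(0.9659,0.2588)  start (2,3)  tX=0.3106 tY=2.3569  stride 1/|dx|=1.0353 1/|dy|=3.8637
    cross x-line → (3,3), t=0.3106
    cross x-line → (4,3), t=1.3459 (wall)
  → r_1 = 1.3459
beam 2: φ=-45°, α=105°
  d=(-0.2588,0.9659)  start (2,3)  tX=2.7046 tY=0.6315  stride 1/|dx|=3.8637 1/|dy|=1.0353
    cross y-line → (2,4), t=0.6315
    cross y-line → (2,5), t=1.6668 (wall)
  → r_2 = 1.6668
beam 3: φ=45°, α=195°
  d=(-0.9659,-0.2588)  start (2,3)  tX=0.7247 tY=1.5068  stride 1/|dx|=1.0353 1/|dy|=3.8637
    cross x-line → (1,3), t=0.7247 (wall)
  → r_3 = 0.7247
beam 4: φ=135°, α=285°
  d=(0.2588,-0.9659)  start (2,3)  tX=1.1591 tY=0.4038  stride 1/|dx|=3.8637 1/|dy|=1.0353
    cross y-line → (2,2), t=0.4038
    cross x-line → (3,2), t=1.1591
    cross y-line → (3,1), t=1.4390
    cross y-line → (3,0), t=2.4743 (wall)
  → r_4 = 2.4743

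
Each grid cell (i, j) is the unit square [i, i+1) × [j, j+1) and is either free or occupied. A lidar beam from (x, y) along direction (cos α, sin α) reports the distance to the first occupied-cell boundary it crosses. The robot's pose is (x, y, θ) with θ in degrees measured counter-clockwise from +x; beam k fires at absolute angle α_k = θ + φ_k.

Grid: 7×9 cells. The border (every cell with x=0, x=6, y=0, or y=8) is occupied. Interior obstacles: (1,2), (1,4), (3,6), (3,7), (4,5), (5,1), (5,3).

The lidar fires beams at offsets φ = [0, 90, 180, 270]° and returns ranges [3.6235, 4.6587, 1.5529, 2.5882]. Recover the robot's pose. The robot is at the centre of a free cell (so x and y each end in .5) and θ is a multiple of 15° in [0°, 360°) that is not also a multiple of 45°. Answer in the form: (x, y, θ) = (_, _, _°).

(x, y, θ) = (2.5, 3.5, 15°)

The pose lattice has 28·16 = 448 candidates. Test each by forward raycasting.
  (1.5, 6.5, 150°): beam 1 = 0.5774 ≠ 3.6235 ✗
  (4.5, 4.5, 240°): beam 1 = 4.0415 ≠ 3.6235 ✗
  (4.5, 4.5, 195°): beam 2 = 2.5882 ≠ 4.6587 ✗
  (4.5, 3.5, 30°): beam 1 = 0.5774 ≠ 3.6235 ✗
  (3.5, 2.5, 105°): beam 1 = 5.6940 ≠ 3.6235 ✗
  …
  (2.5, 3.5, 15°): r_1=3.6235, r_2=4.6587, r_3=1.5529, r_4=2.5882 — all match ✓
Unique over the lattice → pose = (2.5, 3.5, 15°).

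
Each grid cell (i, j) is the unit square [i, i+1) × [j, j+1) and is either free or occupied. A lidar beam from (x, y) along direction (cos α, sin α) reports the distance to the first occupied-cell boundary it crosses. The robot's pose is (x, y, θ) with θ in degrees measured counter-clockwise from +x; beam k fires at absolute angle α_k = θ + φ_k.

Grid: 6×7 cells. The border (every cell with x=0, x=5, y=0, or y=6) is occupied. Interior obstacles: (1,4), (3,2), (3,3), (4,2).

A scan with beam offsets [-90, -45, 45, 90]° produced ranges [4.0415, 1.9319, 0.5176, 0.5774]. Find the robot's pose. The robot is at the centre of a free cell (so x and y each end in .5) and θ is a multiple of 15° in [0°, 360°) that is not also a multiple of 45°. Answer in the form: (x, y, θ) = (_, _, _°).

(x, y, θ) = (1.5, 5.5, 60°)

Enumerate (i+0.5, j+0.5, θ) over the 16 free cells and 16 admissible headings. For each, cast all 4 beams and compare to the given ranges.
  (2.5, 1.5, 285°): beam 1 = 1.5529 ≠ 4.0415 ✗
  (2.5, 4.5, 240°): beam 1 = 0.5774 ≠ 4.0415 ✗
  (2.5, 3.5, 30°): beam 1 = 1.0000 ≠ 4.0415 ✗
  (1.5, 1.5, 255°): beam 1 = 0.5176 ≠ 4.0415 ✗
  …
  (1.5, 5.5, 60°): r_1=4.0415, r_2=1.9319, r_3=0.5176, r_4=0.5774 — all match ✓
Unique over the lattice → pose = (1.5, 5.5, 60°).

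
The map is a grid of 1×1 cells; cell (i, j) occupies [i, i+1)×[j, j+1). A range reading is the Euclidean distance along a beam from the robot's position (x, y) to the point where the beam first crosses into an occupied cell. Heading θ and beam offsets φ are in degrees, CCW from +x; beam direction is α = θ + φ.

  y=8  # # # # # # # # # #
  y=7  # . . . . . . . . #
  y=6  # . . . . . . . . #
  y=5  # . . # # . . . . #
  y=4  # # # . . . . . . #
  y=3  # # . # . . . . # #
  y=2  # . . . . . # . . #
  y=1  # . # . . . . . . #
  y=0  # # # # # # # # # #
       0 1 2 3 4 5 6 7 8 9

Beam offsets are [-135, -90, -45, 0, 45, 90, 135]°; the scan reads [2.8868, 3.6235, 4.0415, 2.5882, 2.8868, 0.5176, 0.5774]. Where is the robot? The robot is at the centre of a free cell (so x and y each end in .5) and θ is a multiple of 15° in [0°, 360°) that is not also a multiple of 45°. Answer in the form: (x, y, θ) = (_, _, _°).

Enumerate (i+0.5, j+0.5, θ) over the 47 free cells and 16 admissible headings. For each, cast all 7 beams and compare to the given ranges.
  (2.5, 7.5, 105°): beam 1 = 7.0000 ≠ 2.8868 ✗
  (4.5, 7.5, 195°): beam 1 = 0.5774 ≠ 2.8868 ✗
  (1.5, 6.5, 105°): beam 1 = 1.7321 ≠ 2.8868 ✗
  (6.5, 5.5, 345°): beam 1 = 3.0000 ≠ 2.8868 ✗
  …
  (5.5, 5.5, 75°): r_1=2.8868, r_2=3.6235, r_3=4.0415, r_4=2.5882, r_5=2.8868, r_6=0.5176, r_7=0.5774 — all match ✓
No second candidate reproduces the full scan.

(x, y, θ) = (5.5, 5.5, 75°)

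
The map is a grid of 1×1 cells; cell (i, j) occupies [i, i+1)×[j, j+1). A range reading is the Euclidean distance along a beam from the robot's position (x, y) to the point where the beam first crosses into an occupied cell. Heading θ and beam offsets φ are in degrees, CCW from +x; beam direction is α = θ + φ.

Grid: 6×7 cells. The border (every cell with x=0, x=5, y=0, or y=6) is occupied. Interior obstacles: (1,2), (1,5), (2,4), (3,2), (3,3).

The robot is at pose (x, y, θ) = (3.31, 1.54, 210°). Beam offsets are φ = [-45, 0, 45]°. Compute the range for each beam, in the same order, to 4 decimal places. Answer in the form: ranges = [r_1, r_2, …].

beam 1: φ=-45°, α=165°
  d=(-0.9659,0.2588)  start (3,1)  tX=0.3209 tY=1.7773  stride 1/|dx|=1.0353 1/|dy|=3.8637
    cross x-line → (2,1), t=0.3209
    cross x-line → (1,1), t=1.3562
    cross y-line → (1,2), t=1.7773 (wall)
  → r_1 = 1.7773
beam 2: φ=0°, α=210°
  d=(-0.8660,-0.5000)  start (3,1)  tX=0.3580 tY=1.0800  stride 1/|dx|=1.1547 1/|dy|=2.0000
    cross x-line → (2,1), t=0.3580
    cross y-line → (2,0), t=1.0800 (wall)
  → r_2 = 1.0800
beam 3: φ=45°, α=255°
  d=(-0.2588,-0.9659)  start (3,1)  tX=1.1977 tY=0.5590  stride 1/|dx|=3.8637 1/|dy|=1.0353
    cross y-line → (3,0), t=0.5590 (wall)
  → r_3 = 0.5590

ranges = [1.7773, 1.0800, 0.5590]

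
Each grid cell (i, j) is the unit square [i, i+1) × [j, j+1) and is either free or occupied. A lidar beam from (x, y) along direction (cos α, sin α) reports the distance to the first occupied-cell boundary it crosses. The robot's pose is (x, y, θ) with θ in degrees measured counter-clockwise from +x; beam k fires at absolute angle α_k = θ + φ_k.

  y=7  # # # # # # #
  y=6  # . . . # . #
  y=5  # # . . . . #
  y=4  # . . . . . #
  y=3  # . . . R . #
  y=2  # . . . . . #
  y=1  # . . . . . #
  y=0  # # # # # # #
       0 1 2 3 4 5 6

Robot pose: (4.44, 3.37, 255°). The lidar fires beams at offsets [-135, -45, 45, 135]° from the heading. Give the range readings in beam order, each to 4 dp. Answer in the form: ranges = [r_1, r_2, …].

ranges = [4.1916, 3.9722, 2.7366, 1.8013]

beam 1: φ=-135°, α=120°
  dir = (cos 120°, sin 120°) = (-0.5000, 0.8660); from cell (4,3)
  next x-line at t=0.8800, next y-line at t=0.7275; Δt_x=2.0000, Δt_y=1.1547
    y: enter (4,4) at t=0.7275
    x: enter (3,4) at t=0.8800
    y: enter (3,5) at t=1.8822
    x: enter (2,5) at t=2.8800
    y: enter (2,6) at t=3.0369
    y: enter (2,7) at t=4.1916 ← occupied
  → r_1 = 4.1916
beam 2: φ=-45°, α=210°
  dir = (cos 210°, sin 210°) = (-0.8660, -0.5000); from cell (4,3)
  next x-line at t=0.5081, next y-line at t=0.7400; Δt_x=1.1547, Δt_y=2.0000
    x: enter (3,3) at t=0.5081
    y: enter (3,2) at t=0.7400
    x: enter (2,2) at t=1.6628
    y: enter (2,1) at t=2.7400
    x: enter (1,1) at t=2.8175
    x: enter (0,1) at t=3.9722 ← occupied
  → r_2 = 3.9722
beam 3: φ=45°, α=300°
  dir = (cos 300°, sin 300°) = (0.5000, -0.8660); from cell (4,3)
  next x-line at t=1.1200, next y-line at t=0.4272; Δt_x=2.0000, Δt_y=1.1547
    y: enter (4,2) at t=0.4272
    x: enter (5,2) at t=1.1200
    y: enter (5,1) at t=1.5819
    y: enter (5,0) at t=2.7366 ← occupied
  → r_3 = 2.7366
beam 4: φ=135°, α=30°
  dir = (cos 30°, sin 30°) = (0.8660, 0.5000); from cell (4,3)
  next x-line at t=0.6466, next y-line at t=1.2600; Δt_x=1.1547, Δt_y=2.0000
    x: enter (5,3) at t=0.6466
    y: enter (5,4) at t=1.2600
    x: enter (6,4) at t=1.8013 ← occupied
  → r_4 = 1.8013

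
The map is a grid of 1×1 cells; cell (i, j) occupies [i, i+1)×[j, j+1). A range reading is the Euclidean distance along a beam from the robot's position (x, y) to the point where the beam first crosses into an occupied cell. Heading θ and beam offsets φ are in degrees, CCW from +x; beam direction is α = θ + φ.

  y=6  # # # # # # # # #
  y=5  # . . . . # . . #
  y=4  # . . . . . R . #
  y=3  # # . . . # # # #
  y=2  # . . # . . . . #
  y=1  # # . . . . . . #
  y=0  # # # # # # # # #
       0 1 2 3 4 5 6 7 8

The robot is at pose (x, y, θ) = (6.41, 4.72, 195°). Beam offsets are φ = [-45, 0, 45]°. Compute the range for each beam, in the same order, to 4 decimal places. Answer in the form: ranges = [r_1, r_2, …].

ranges = [0.5600, 4.5656, 0.8314]

beam 1: φ=-45°, α=150°
  cosα=-0.8660 sinα=0.5000 | (6,4) | tMaxX 0.4734 tMaxY 0.5600 | tΔX 1.1547 tΔY 2.0000
    t=0.4734 [x] (5,4)
    t=0.5600 [y] (5,5) — stop
  → r_1 = 0.5600
beam 2: φ=0°, α=195°
  cosα=-0.9659 sinα=-0.2588 | (6,4) | tMaxX 0.4245 tMaxY 2.7819 | tΔX 1.0353 tΔY 3.8637
    t=0.4245 [x] (5,4)
    t=1.4597 [x] (4,4)
    t=2.4950 [x] (3,4)
    t=2.7819 [y] (3,3)
    t=3.5303 [x] (2,3)
    t=4.5656 [x] (1,3) — stop
  → r_2 = 4.5656
beam 3: φ=45°, α=240°
  cosα=-0.5000 sinα=-0.8660 | (6,4) | tMaxX 0.8200 tMaxY 0.8314 | tΔX 2.0000 tΔY 1.1547
    t=0.8200 [x] (5,4)
    t=0.8314 [y] (5,3) — stop
  → r_3 = 0.8314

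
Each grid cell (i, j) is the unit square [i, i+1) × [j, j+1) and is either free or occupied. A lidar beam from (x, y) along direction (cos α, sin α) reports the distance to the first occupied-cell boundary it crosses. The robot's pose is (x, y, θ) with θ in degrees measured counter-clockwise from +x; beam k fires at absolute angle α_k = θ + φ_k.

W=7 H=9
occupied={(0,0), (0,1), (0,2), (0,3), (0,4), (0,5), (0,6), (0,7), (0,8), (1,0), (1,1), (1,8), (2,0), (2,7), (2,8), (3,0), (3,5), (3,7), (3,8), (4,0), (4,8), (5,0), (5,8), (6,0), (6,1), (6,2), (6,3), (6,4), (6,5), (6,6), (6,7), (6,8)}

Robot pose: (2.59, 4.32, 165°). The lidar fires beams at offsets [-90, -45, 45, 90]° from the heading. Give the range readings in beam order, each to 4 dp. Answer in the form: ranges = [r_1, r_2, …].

beam 1: φ=-90°, α=75°
  d=(0.2588,0.9659)  start (2,4)  tX=1.5841 tY=0.7040  stride 1/|dx|=3.8637 1/|dy|=1.0353
    cross y-line → (2,5), t=0.7040
    cross x-line → (3,5), t=1.5841 (wall)
  → r_1 = 1.5841
beam 2: φ=-45°, α=120°
  d=(-0.5000,0.8660)  start (2,4)  tX=1.1800 tY=0.7852  stride 1/|dx|=2.0000 1/|dy|=1.1547
    cross y-line → (2,5), t=0.7852
    cross x-line → (1,5), t=1.1800
    cross y-line → (1,6), t=1.9399
    cross y-line → (1,7), t=3.0946
    cross x-line → (0,7), t=3.1800 (wall)
  → r_2 = 3.1800
beam 3: φ=45°, α=210°
  d=(-0.8660,-0.5000)  start (2,4)  tX=0.6813 tY=0.6400  stride 1/|dx|=1.1547 1/|dy|=2.0000
    cross y-line → (2,3), t=0.6400
    cross x-line → (1,3), t=0.6813
    cross x-line → (0,3), t=1.8360 (wall)
  → r_3 = 1.8360
beam 4: φ=90°, α=255°
  d=(-0.2588,-0.9659)  start (2,4)  tX=2.2796 tY=0.3313  stride 1/|dx|=3.8637 1/|dy|=1.0353
    cross y-line → (2,3), t=0.3313
    cross y-line → (2,2), t=1.3666
    cross x-line → (1,2), t=2.2796
    cross y-line → (1,1), t=2.4018 (wall)
  → r_4 = 2.4018

ranges = [1.5841, 3.1800, 1.8360, 2.4018]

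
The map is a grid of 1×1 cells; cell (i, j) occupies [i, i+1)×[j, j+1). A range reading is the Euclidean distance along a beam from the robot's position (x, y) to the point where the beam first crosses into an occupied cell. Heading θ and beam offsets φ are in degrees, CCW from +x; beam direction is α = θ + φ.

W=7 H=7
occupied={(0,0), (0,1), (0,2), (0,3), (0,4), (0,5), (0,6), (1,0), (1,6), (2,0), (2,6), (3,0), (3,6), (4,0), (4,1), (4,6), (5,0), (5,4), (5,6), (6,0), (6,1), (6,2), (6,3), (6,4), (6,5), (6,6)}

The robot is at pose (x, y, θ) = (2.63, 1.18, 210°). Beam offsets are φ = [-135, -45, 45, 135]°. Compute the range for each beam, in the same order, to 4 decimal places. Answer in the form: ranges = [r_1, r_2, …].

ranges = [4.9900, 1.6875, 0.1863, 0.6955]

beam 1: φ=-135°, α=75°
  d=(0.2588,0.9659)  start (2,1)  tX=1.4296 tY=0.8489  stride 1/|dx|=3.8637 1/|dy|=1.0353
    cross y-line → (2,2), t=0.8489
    cross x-line → (3,2), t=1.4296
    cross y-line → (3,3), t=1.8842
    cross y-line → (3,4), t=2.9195
    cross y-line → (3,5), t=3.9548
    cross y-line → (3,6), t=4.9900 (wall)
  → r_1 = 4.9900
beam 2: φ=-45°, α=165°
  d=(-0.9659,0.2588)  start (2,1)  tX=0.6522 tY=3.1682  stride 1/|dx|=1.0353 1/|dy|=3.8637
    cross x-line → (1,1), t=0.6522
    cross x-line → (0,1), t=1.6875 (wall)
  → r_2 = 1.6875
beam 3: φ=45°, α=255°
  d=(-0.2588,-0.9659)  start (2,1)  tX=2.4341 tY=0.1863  stride 1/|dx|=3.8637 1/|dy|=1.0353
    cross y-line → (2,0), t=0.1863 (wall)
  → r_3 = 0.1863
beam 4: φ=135°, α=345°
  d=(0.9659,-0.2588)  start (2,1)  tX=0.3831 tY=0.6955  stride 1/|dx|=1.0353 1/|dy|=3.8637
    cross x-line → (3,1), t=0.3831
    cross y-line → (3,0), t=0.6955 (wall)
  → r_4 = 0.6955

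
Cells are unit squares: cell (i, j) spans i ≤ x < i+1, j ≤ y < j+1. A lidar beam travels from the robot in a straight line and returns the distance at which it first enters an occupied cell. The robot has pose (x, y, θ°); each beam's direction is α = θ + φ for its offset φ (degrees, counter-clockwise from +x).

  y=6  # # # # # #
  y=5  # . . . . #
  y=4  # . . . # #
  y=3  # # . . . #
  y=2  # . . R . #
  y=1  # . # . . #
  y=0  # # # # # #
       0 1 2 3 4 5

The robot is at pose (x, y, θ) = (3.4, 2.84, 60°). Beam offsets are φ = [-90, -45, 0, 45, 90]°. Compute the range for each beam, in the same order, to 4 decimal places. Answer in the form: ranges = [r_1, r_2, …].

ranges = [1.8475, 1.6564, 1.3395, 3.2715, 1.6166]

beam 1: φ=-90°, α=330°
  direction (0.8660, -0.5000); cell (3,2); t to first gridline: x 0.6928, y 1.6800 (then +1.1547 / +2.0000)
    (4,2) via x @ 0.6928
    (4,1) via y @ 1.6800
    (5,1) via x @ 1.8475  # hit
  → r_1 = 1.8475
beam 2: φ=-45°, α=15°
  direction (0.9659, 0.2588); cell (3,2); t to first gridline: x 0.6212, y 0.6182 (then +1.0353 / +3.8637)
    (3,3) via y @ 0.6182
    (4,3) via x @ 0.6212
    (5,3) via x @ 1.6564  # hit
  → r_2 = 1.6564
beam 3: φ=0°, α=60°
  direction (0.5000, 0.8660); cell (3,2); t to first gridline: x 1.2000, y 0.1848 (then +2.0000 / +1.1547)
    (3,3) via y @ 0.1848
    (4,3) via x @ 1.2000
    (4,4) via y @ 1.3395  # hit
  → r_3 = 1.3395
beam 4: φ=45°, α=105°
  direction (-0.2588, 0.9659); cell (3,2); t to first gridline: x 1.5455, y 0.1656 (then +3.8637 / +1.0353)
    (3,3) via y @ 0.1656
    (3,4) via y @ 1.2009
    (2,4) via x @ 1.5455
    (2,5) via y @ 2.2362
    (2,6) via y @ 3.2715  # hit
  → r_4 = 3.2715
beam 5: φ=90°, α=150°
  direction (-0.8660, 0.5000); cell (3,2); t to first gridline: x 0.4619, y 0.3200 (then +1.1547 / +2.0000)
    (3,3) via y @ 0.3200
    (2,3) via x @ 0.4619
    (1,3) via x @ 1.6166  # hit
  → r_5 = 1.6166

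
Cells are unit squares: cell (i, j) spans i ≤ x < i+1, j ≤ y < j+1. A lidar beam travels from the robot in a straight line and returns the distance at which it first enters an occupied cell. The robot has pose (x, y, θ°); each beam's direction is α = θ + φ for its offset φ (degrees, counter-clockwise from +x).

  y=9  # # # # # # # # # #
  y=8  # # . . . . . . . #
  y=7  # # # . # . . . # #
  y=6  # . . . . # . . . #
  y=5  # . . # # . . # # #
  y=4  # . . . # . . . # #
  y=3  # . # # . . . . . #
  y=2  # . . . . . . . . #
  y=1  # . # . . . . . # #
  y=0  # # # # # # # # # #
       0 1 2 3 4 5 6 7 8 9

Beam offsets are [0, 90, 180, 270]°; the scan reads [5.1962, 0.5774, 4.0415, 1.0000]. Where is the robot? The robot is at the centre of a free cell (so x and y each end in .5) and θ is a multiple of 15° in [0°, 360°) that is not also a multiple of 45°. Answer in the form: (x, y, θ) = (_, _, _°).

(x, y, θ) = (6.5, 5.5, 240°)

Enumerate (i+0.5, j+0.5, θ) over the 48 free cells and 16 admissible headings. For each, cast all 4 beams and compare to the given ranges.
  (2.5, 8.5, 330°): beam 1 = 1.7321 ≠ 5.1962 ✗
  (1.5, 1.5, 210°): beam 1 = 0.5774 ≠ 5.1962 ✗
  (1.5, 2.5, 300°): beam 1 = 1.0000 ≠ 5.1962 ✗
  …
  (6.5, 5.5, 240°): r_1=5.1962, r_2=0.5774, r_3=4.0415, r_4=1.0000 — all match ✓
Only this pose fits every beam.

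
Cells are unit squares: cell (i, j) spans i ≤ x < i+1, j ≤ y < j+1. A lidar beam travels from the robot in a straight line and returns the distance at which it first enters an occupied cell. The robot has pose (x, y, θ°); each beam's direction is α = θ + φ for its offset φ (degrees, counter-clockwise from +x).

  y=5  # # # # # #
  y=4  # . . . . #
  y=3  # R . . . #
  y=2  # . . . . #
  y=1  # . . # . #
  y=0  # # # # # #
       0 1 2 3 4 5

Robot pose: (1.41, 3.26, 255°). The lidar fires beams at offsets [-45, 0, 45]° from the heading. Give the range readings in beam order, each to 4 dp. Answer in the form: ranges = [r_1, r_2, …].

beam 1: φ=-45°, α=210°
  dir = (cos 210°, sin 210°) = (-0.8660, -0.5000); from cell (1,3)
  next x-line at t=0.4734, next y-line at t=0.5200; Δt_x=1.1547, Δt_y=2.0000
    x: enter (0,3) at t=0.4734 ← occupied
  → r_1 = 0.4734
beam 2: φ=0°, α=255°
  dir = (cos 255°, sin 255°) = (-0.2588, -0.9659); from cell (1,3)
  next x-line at t=1.5841, next y-line at t=0.2692; Δt_x=3.8637, Δt_y=1.0353
    y: enter (1,2) at t=0.2692
    y: enter (1,1) at t=1.3044
    x: enter (0,1) at t=1.5841 ← occupied
  → r_2 = 1.5841
beam 3: φ=45°, α=300°
  dir = (cos 300°, sin 300°) = (0.5000, -0.8660); from cell (1,3)
  next x-line at t=1.1800, next y-line at t=0.3002; Δt_x=2.0000, Δt_y=1.1547
    y: enter (1,2) at t=0.3002
    x: enter (2,2) at t=1.1800
    y: enter (2,1) at t=1.4549
    y: enter (2,0) at t=2.6096 ← occupied
  → r_3 = 2.6096

ranges = [0.4734, 1.5841, 2.6096]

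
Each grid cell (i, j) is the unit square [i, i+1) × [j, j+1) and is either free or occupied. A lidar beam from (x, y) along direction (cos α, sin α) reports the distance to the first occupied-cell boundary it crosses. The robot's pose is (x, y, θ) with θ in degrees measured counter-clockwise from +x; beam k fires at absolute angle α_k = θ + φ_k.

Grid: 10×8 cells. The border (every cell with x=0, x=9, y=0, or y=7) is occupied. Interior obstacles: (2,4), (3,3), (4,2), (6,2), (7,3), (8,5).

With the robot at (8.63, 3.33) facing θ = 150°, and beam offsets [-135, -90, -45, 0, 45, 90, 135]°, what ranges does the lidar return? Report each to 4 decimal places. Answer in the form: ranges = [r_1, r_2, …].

beam 1: φ=-135°, α=15°
  dir = (cos 15°, sin 15°) = (0.9659, 0.2588); from cell (8,3)
  next x-line at t=0.3831, next y-line at t=2.5887; Δt_x=1.0353, Δt_y=3.8637
    x: enter (9,3) at t=0.3831 ← occupied
  → r_1 = 0.3831
beam 2: φ=-90°, α=60°
  dir = (cos 60°, sin 60°) = (0.5000, 0.8660); from cell (8,3)
  next x-line at t=0.7400, next y-line at t=0.7736; Δt_x=2.0000, Δt_y=1.1547
    x: enter (9,3) at t=0.7400 ← occupied
  → r_2 = 0.7400
beam 3: φ=-45°, α=105°
  dir = (cos 105°, sin 105°) = (-0.2588, 0.9659); from cell (8,3)
  next x-line at t=2.4341, next y-line at t=0.6936; Δt_x=3.8637, Δt_y=1.0353
    y: enter (8,4) at t=0.6936
    y: enter (8,5) at t=1.7289 ← occupied
  → r_3 = 1.7289
beam 4: φ=0°, α=150°
  dir = (cos 150°, sin 150°) = (-0.8660, 0.5000); from cell (8,3)
  next x-line at t=0.7275, next y-line at t=1.3400; Δt_x=1.1547, Δt_y=2.0000
    x: enter (7,3) at t=0.7275 ← occupied
  → r_4 = 0.7275
beam 5: φ=45°, α=195°
  dir = (cos 195°, sin 195°) = (-0.9659, -0.2588); from cell (8,3)
  next x-line at t=0.6522, next y-line at t=1.2750; Δt_x=1.0353, Δt_y=3.8637
    x: enter (7,3) at t=0.6522 ← occupied
  → r_5 = 0.6522
beam 6: φ=90°, α=240°
  dir = (cos 240°, sin 240°) = (-0.5000, -0.8660); from cell (8,3)
  next x-line at t=1.2600, next y-line at t=0.3811; Δt_x=2.0000, Δt_y=1.1547
    y: enter (8,2) at t=0.3811
    x: enter (7,2) at t=1.2600
    y: enter (7,1) at t=1.5358
    y: enter (7,0) at t=2.6905 ← occupied
  → r_6 = 2.6905
beam 7: φ=135°, α=285°
  dir = (cos 285°, sin 285°) = (0.2588, -0.9659); from cell (8,3)
  next x-line at t=1.4296, next y-line at t=0.3416; Δt_x=3.8637, Δt_y=1.0353
    y: enter (8,2) at t=0.3416
    y: enter (8,1) at t=1.3769
    x: enter (9,1) at t=1.4296 ← occupied
  → r_7 = 1.4296

ranges = [0.3831, 0.7400, 1.7289, 0.7275, 0.6522, 2.6905, 1.4296]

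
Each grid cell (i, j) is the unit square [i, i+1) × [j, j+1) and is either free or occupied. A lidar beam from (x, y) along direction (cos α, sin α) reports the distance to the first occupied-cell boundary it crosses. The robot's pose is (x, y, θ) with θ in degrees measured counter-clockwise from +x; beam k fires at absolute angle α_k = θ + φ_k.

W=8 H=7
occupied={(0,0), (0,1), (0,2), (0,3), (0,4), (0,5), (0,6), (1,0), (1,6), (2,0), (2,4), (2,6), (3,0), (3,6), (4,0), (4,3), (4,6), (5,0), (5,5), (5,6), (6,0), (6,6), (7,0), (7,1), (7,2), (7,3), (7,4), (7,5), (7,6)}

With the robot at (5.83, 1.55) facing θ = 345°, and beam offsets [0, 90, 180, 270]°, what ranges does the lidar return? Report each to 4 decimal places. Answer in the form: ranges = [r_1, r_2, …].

beam 1: φ=0°, α=345°
  dir = (cos 345°, sin 345°) = (0.9659, -0.2588); from cell (5,1)
  next x-line at t=0.1760, next y-line at t=2.1250; Δt_x=1.0353, Δt_y=3.8637
    x: enter (6,1) at t=0.1760
    x: enter (7,1) at t=1.2113 ← occupied
  → r_1 = 1.2113
beam 2: φ=90°, α=75°
  dir = (cos 75°, sin 75°) = (0.2588, 0.9659); from cell (5,1)
  next x-line at t=0.6568, next y-line at t=0.4659; Δt_x=3.8637, Δt_y=1.0353
    y: enter (5,2) at t=0.4659
    x: enter (6,2) at t=0.6568
    y: enter (6,3) at t=1.5012
    y: enter (6,4) at t=2.5364
    y: enter (6,5) at t=3.5717
    x: enter (7,5) at t=4.5205 ← occupied
  → r_2 = 4.5205
beam 3: φ=180°, α=165°
  dir = (cos 165°, sin 165°) = (-0.9659, 0.2588); from cell (5,1)
  next x-line at t=0.8593, next y-line at t=1.7387; Δt_x=1.0353, Δt_y=3.8637
    x: enter (4,1) at t=0.8593
    y: enter (4,2) at t=1.7387
    x: enter (3,2) at t=1.8946
    x: enter (2,2) at t=2.9298
    x: enter (1,2) at t=3.9651
    x: enter (0,2) at t=5.0004 ← occupied
  → r_3 = 5.0004
beam 4: φ=270°, α=255°
  dir = (cos 255°, sin 255°) = (-0.2588, -0.9659); from cell (5,1)
  next x-line at t=3.2069, next y-line at t=0.5694; Δt_x=3.8637, Δt_y=1.0353
    y: enter (5,0) at t=0.5694 ← occupied
  → r_4 = 0.5694

ranges = [1.2113, 4.5205, 5.0004, 0.5694]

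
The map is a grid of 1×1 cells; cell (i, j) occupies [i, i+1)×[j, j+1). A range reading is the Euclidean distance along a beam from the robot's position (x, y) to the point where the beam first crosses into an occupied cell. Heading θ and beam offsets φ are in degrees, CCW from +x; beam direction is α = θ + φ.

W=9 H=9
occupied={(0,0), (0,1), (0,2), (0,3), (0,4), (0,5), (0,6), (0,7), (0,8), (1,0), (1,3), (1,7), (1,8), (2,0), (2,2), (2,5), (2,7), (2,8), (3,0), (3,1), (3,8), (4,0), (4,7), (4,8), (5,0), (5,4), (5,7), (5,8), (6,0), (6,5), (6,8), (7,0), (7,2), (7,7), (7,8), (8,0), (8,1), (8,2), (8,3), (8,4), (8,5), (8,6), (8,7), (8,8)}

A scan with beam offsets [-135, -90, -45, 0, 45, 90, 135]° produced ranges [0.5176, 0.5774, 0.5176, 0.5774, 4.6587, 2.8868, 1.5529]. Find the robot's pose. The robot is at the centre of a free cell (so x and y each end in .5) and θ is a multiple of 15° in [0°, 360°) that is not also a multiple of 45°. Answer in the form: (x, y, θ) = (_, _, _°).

(x, y, θ) = (2.5, 3.5, 300°)

Enumerate (i+0.5, j+0.5, θ) over the 37 free cells and 16 admissible headings. For each, cast all 7 beams and compare to the given ranges.
  (3.5, 5.5, 330°): beam 2 = 2.8868 ≠ 0.5774 ✗
  (6.5, 3.5, 15°): beam 1 = 2.8868 ≠ 0.5176 ✗
  (7.5, 6.5, 165°): beam 1 = 0.5774 ≠ 0.5176 ✗
  (5.5, 1.5, 120°): beam 1 = 1.9319 ≠ 0.5176 ✗
  …
  (2.5, 3.5, 300°): r_1=0.5176, r_2=0.5774, r_3=0.5176, r_4=0.5774, r_5=4.6587, r_6=2.8868, r_7=1.5529 — all match ✓
Unique over the lattice → pose = (2.5, 3.5, 300°).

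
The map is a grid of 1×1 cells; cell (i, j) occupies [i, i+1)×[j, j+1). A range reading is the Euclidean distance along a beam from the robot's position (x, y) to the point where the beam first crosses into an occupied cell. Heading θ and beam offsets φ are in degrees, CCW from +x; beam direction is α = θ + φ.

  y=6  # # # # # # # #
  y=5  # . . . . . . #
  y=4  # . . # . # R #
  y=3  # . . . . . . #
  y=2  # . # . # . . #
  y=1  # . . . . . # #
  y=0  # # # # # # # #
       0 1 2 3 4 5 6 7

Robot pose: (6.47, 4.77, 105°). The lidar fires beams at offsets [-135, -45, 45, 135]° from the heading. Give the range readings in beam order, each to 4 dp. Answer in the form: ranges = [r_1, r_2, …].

beam 1: φ=-135°, α=330°
  d=(0.8660,-0.5000)  start (6,4)  tX=0.6120 tY=1.5400  stride 1/|dx|=1.1547 1/|dy|=2.0000
    cross x-line → (7,4), t=0.6120 (wall)
  → r_1 = 0.6120
beam 2: φ=-45°, α=60°
  d=(0.5000,0.8660)  start (6,4)  tX=1.0600 tY=0.2656  stride 1/|dx|=2.0000 1/|dy|=1.1547
    cross y-line → (6,5), t=0.2656
    cross x-line → (7,5), t=1.0600 (wall)
  → r_2 = 1.0600
beam 3: φ=45°, α=150°
  d=(-0.8660,0.5000)  start (6,4)  tX=0.5427 tY=0.4600  stride 1/|dx|=1.1547 1/|dy|=2.0000
    cross y-line → (6,5), t=0.4600
    cross x-line → (5,5), t=0.5427
    cross x-line → (4,5), t=1.6974
    cross y-line → (4,6), t=2.4600 (wall)
  → r_3 = 2.4600
beam 4: φ=135°, α=240°
  d=(-0.5000,-0.8660)  start (6,4)  tX=0.9400 tY=0.8891  stride 1/|dx|=2.0000 1/|dy|=1.1547
    cross y-line → (6,3), t=0.8891
    cross x-line → (5,3), t=0.9400
    cross y-line → (5,2), t=2.0438
    cross x-line → (4,2), t=2.9400 (wall)
  → r_4 = 2.9400

ranges = [0.6120, 1.0600, 2.4600, 2.9400]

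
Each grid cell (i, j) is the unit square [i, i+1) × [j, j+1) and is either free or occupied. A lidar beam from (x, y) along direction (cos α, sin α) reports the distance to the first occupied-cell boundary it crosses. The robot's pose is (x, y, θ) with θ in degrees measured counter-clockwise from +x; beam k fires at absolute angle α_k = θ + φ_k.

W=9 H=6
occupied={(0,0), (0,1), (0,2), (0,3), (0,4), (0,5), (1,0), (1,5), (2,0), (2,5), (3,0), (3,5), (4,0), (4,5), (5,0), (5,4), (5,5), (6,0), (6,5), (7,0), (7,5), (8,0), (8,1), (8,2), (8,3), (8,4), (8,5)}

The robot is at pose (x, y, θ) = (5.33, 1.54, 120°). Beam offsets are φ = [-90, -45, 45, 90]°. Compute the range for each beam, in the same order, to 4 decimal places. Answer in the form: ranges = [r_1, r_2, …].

beam 1: φ=-90°, α=30°
  direction (0.8660, 0.5000); cell (5,1); t to first gridline: x 0.7736, y 0.9200 (then +1.1547 / +2.0000)
    (6,1) via x @ 0.7736
    (6,2) via y @ 0.9200
    (7,2) via x @ 1.9283
    (7,3) via y @ 2.9200
    (8,3) via x @ 3.0831  # hit
  → r_1 = 3.0831
beam 2: φ=-45°, α=75°
  direction (0.2588, 0.9659); cell (5,1); t to first gridline: x 2.5887, y 0.4762 (then +3.8637 / +1.0353)
    (5,2) via y @ 0.4762
    (5,3) via y @ 1.5115
    (5,4) via y @ 2.5468  # hit
  → r_2 = 2.5468
beam 3: φ=45°, α=165°
  direction (-0.9659, 0.2588); cell (5,1); t to first gridline: x 0.3416, y 1.7773 (then +1.0353 / +3.8637)
    (4,1) via x @ 0.3416
    (3,1) via x @ 1.3769
    (3,2) via y @ 1.7773
    (2,2) via x @ 2.4122
    (1,2) via x @ 3.4475
    (0,2) via x @ 4.4827  # hit
  → r_3 = 4.4827
beam 4: φ=90°, α=210°
  direction (-0.8660, -0.5000); cell (5,1); t to first gridline: x 0.3811, y 1.0800 (then +1.1547 / +2.0000)
    (4,1) via x @ 0.3811
    (4,0) via y @ 1.0800  # hit
  → r_4 = 1.0800

ranges = [3.0831, 2.5468, 4.4827, 1.0800]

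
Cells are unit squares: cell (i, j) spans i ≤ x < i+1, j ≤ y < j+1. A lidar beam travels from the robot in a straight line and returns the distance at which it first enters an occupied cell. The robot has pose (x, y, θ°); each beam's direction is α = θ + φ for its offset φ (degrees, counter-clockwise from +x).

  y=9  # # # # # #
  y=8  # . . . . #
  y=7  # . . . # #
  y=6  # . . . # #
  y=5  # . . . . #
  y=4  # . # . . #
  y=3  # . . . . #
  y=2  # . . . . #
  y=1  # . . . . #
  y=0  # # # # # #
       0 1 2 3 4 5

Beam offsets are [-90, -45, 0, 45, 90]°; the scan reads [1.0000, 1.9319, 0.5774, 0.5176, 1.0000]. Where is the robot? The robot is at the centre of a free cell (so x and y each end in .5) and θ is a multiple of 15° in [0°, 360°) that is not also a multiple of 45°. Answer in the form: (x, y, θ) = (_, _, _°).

Enumerate (i+0.5, j+0.5, θ) over the 29 free cells and 16 admissible headings. For each, cast all 5 beams and compare to the given ranges.
  (3.5, 5.5, 300°): beam 2 = 4.6587 ≠ 1.9319 ✗
  (1.5, 6.5, 105°): beam 1 = 2.5882 ≠ 1.0000 ✗
  (3.5, 1.5, 60°): beam 2 = 1.5529 ≠ 1.9319 ✗
  …
  (1.5, 3.5, 150°): r_1=1.0000, r_2=1.9319, r_3=0.5774, r_4=0.5176, r_5=1.0000 — all match ✓
Unique over the lattice → pose = (1.5, 3.5, 150°).

(x, y, θ) = (1.5, 3.5, 150°)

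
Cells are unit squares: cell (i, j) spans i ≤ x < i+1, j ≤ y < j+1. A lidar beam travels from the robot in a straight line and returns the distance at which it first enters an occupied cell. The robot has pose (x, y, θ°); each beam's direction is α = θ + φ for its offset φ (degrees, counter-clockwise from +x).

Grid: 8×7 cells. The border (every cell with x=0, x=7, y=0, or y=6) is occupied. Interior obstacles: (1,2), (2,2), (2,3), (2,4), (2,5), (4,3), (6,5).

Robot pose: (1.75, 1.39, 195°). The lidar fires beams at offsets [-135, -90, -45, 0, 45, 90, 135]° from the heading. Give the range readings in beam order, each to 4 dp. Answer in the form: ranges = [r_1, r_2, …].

ranges = [0.7044, 0.6315, 0.8660, 0.7765, 0.4503, 0.4038, 0.7800]

beam 1: φ=-135°, α=60°
  d=(0.5000,0.8660)  start (1,1)  tX=0.5000 tY=0.7044  stride 1/|dx|=2.0000 1/|dy|=1.1547
    cross x-line → (2,1), t=0.5000
    cross y-line → (2,2), t=0.7044 (wall)
  → r_1 = 0.7044
beam 2: φ=-90°, α=105°
  d=(-0.2588,0.9659)  start (1,1)  tX=2.8978 tY=0.6315  stride 1/|dx|=3.8637 1/|dy|=1.0353
    cross y-line → (1,2), t=0.6315 (wall)
  → r_2 = 0.6315
beam 3: φ=-45°, α=150°
  d=(-0.8660,0.5000)  start (1,1)  tX=0.8660 tY=1.2200  stride 1/|dx|=1.1547 1/|dy|=2.0000
    cross x-line → (0,1), t=0.8660 (wall)
  → r_3 = 0.8660
beam 4: φ=0°, α=195°
  d=(-0.9659,-0.2588)  start (1,1)  tX=0.7765 tY=1.5068  stride 1/|dx|=1.0353 1/|dy|=3.8637
    cross x-line → (0,1), t=0.7765 (wall)
  → r_4 = 0.7765
beam 5: φ=45°, α=240°
  d=(-0.5000,-0.8660)  start (1,1)  tX=1.5000 tY=0.4503  stride 1/|dx|=2.0000 1/|dy|=1.1547
    cross y-line → (1,0), t=0.4503 (wall)
  → r_5 = 0.4503
beam 6: φ=90°, α=285°
  d=(0.2588,-0.9659)  start (1,1)  tX=0.9659 tY=0.4038  stride 1/|dx|=3.8637 1/|dy|=1.0353
    cross y-line → (1,0), t=0.4038 (wall)
  → r_6 = 0.4038
beam 7: φ=135°, α=330°
  d=(0.8660,-0.5000)  start (1,1)  tX=0.2887 tY=0.7800  stride 1/|dx|=1.1547 1/|dy|=2.0000
    cross x-line → (2,1), t=0.2887
    cross y-line → (2,0), t=0.7800 (wall)
  → r_7 = 0.7800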